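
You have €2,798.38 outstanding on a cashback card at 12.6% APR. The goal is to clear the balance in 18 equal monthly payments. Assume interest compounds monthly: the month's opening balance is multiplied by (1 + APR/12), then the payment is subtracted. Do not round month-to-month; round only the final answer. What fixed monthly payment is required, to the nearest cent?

€171.43

Monthly rate r = 12.6%/12 = 1.05% = 0.0105.
Level-payment amortization: P = B₀·r / (1 − (1+r)^(−n)) = 2798.38·0.0105 / (1 − 1.0105^(−18)).
Denominator 1 − (1+r)^(−18) = 0.171397425.
P = 29.383 / 0.171397425 ≈ 171.43.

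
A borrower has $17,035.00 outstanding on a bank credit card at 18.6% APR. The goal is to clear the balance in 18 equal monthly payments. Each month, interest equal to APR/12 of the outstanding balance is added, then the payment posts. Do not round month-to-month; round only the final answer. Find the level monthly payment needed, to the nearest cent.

$1,091.81

Monthly rate r = 18.6%/12 = 1.55% = 0.0155.
Level-payment amortization: P = B₀·r / (1 − (1+r)^(−n)) = 17035.00·0.0155 / (1 − 1.0155^(−18)).
Denominator 1 − (1+r)^(−18) = 0.241839244.
P = 264.043 / 0.241839244 ≈ 1091.81.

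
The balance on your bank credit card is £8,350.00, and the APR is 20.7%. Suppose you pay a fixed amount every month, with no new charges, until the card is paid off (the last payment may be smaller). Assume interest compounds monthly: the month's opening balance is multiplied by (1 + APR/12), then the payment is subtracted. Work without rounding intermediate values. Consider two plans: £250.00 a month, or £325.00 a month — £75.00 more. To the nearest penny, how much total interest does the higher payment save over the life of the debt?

Monthly rate r = 20.7%/12 = 1.725% = 0.01725.
At £250.00/mo: n = ⌈−ln(1 − rB₀/P)/ln(1+r)⌉ = 51 payments (last £47.55); total interest = total paid − £8,350.00 = £4,197.55.
At £325.00/mo: 35 payments (last £77.21); total interest £2,777.21.
Interest saved = £4,197.55 − £2,777.21 = £1,420.34.

£1,420.34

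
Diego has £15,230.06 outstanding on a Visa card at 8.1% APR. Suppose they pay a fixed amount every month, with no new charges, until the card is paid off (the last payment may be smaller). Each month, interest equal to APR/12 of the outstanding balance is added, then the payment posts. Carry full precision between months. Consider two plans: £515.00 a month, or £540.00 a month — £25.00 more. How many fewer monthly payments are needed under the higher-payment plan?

2 fewer payments

Monthly rate r = 8.1%/12 = 0.675% = 0.00675.
At £515.00/mo: n = ⌈−ln(1 − rB₀/P)/ln(1+r)⌉ = 34 payments (last £50.96); total interest = total paid − £15,230.06 = £1,815.90.
At £540.00/mo: 32 payments (last £212.19); total interest £1,722.13.
Payments saved = 34 − 32 = 2.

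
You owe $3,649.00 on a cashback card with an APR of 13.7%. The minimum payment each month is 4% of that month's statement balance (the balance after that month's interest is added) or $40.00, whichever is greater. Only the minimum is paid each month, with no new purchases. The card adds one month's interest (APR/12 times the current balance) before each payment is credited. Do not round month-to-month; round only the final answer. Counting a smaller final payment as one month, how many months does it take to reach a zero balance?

74 months

Monthly rate r = 13.7%/12 = 1.14167% = 0.0114167.
While 4% of the post-interest balance exceeds $40.00, each month B ← (B·(1+r))·(1 − 0.04), i.e. B shrinks by the factor (1+r)·0.96 = 0.97096.
This holds for months 1–45. Entering month 46 the balance is $968.80; 4% of the post-interest balance is now below $40.00, so the flat $40.00 minimum applies from here.
From month 46 a fixed $40.00 at rate r clears $968.80 in 29 more payments. Total: 45 + 29 = 74 months.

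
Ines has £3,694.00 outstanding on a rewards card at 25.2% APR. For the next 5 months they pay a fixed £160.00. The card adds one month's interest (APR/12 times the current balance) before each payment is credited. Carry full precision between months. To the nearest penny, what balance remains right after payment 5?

Monthly rate r = 25.2%/12 = 2.1% = 0.021.
Each month: B ← B·(1+r) − £160.00.
Month 1: interest £77.57; balance after payment £3,611.57.
Month 2: interest £75.84; balance after payment £3,527.42.
Month 3: interest £74.08; balance after payment £3,441.49.
Month 4: interest £72.27; balance after payment £3,353.76.
Month 5: interest £70.43; balance after payment £3,264.19.

£3,264.19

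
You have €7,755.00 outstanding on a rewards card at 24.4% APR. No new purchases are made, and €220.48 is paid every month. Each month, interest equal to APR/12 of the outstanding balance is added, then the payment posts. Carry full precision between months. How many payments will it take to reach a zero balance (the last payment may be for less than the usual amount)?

Monthly rate r = 24.4%/12 = 2.03333% = 0.0203333.
Recurrence: B ← B·(1+r) − €220.48.
Month 1: interest €157.68; balance after payment €7,692.21.
Month 2: interest €156.41; balance after payment €7,628.13.
Closed form: n = −ln(1 − rB₀/P)/ln(1+r) = −ln(0.28481)/ln(1.02033) ≈ 62.393, so the balance reaches zero during payment 63.

63 payments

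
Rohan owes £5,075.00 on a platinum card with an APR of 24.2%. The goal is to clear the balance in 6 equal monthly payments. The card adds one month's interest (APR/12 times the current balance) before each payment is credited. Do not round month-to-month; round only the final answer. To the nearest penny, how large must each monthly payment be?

Monthly rate r = 24.2%/12 = 2.01667% = 0.0201667.
Level-payment amortization: P = B₀·r / (1 − (1+r)^(−n)) = 5075.00·0.0201667 / (1 − 1.02017^(−6)).
Denominator 1 − (1+r)^(−6) = 0.11289868.
P = 102.346 / 0.11289868 ≈ 906.53.

£906.53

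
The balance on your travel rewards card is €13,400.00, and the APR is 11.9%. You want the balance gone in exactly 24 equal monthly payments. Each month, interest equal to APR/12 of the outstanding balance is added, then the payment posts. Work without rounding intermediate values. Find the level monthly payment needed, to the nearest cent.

€630.16

Monthly rate r = 11.9%/12 = 0.991667% = 0.00991667.
Level-payment amortization: P = B₀·r / (1 − (1+r)^(−n)) = 13400.00·0.00991667 / (1 − 1.00992^(−24)).
Denominator 1 − (1+r)^(−24) = 0.210872726.
P = 132.883 / 0.210872726 ≈ 630.16.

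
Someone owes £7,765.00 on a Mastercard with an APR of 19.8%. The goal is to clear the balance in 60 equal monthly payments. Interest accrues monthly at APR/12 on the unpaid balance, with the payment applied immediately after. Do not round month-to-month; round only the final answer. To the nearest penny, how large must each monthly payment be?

Monthly rate r = 19.8%/12 = 1.65% = 0.0165.
Level-payment amortization: P = B₀·r / (1 − (1+r)^(−n)) = 7765.00·0.0165 / (1 − 1.0165^(−60)).
Denominator 1 − (1+r)^(−60) = 0.625409274.
P = 128.123 / 0.625409274 ≈ 204.86.

£204.86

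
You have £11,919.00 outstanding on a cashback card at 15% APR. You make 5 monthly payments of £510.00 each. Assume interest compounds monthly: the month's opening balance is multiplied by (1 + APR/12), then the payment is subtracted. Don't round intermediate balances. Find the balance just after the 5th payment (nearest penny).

Monthly rate r = 15%/12 = 1.25% = 0.0125.
Each month: B ← B·(1+r) − £510.00.
Month 1: interest £148.99; balance after payment £11,557.99.
Month 2: interest £144.47; balance after payment £11,192.46.
Month 3: interest £139.91; balance after payment £10,822.37.
Month 4: interest £135.28; balance after payment £10,447.65.
Month 5: interest £130.60; balance after payment £10,068.24.

£10,068.24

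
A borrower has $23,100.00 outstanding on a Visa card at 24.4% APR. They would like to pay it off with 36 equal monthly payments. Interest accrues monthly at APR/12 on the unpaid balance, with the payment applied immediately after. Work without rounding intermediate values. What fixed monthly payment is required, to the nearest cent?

$911.14

Monthly rate r = 24.4%/12 = 2.03333% = 0.0203333.
Level-payment amortization: P = B₀·r / (1 − (1+r)^(−n)) = 23100.00·0.0203333 / (1 − 1.02033^(−36)).
Denominator 1 − (1+r)^(−36) = 0.515509457.
P = 469.7 / 0.515509457 ≈ 911.14.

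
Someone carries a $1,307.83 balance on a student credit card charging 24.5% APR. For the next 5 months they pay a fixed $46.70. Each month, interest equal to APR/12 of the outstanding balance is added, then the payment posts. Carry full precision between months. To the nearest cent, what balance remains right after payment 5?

Monthly rate r = 24.5%/12 = 2.04167% = 0.0204167.
Each month: B ← B·(1+r) − $46.70.
Month 1: interest $26.70; balance after payment $1,287.83.
Month 2: interest $26.29; balance after payment $1,267.42.
Month 3: interest $25.88; balance after payment $1,246.60.
Month 4: interest $25.45; balance after payment $1,225.35.
Month 5: interest $25.02; balance after payment $1,203.67.

$1,203.67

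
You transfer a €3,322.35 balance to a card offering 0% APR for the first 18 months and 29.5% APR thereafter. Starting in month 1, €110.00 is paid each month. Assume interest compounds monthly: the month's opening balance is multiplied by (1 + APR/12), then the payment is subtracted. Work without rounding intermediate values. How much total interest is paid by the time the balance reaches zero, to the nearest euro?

Promo months 1–18 at r₀ = 0%/12 = 0; months 19+ at r₁ = 29.5%/12 = 0.0245833.
After month 18 (no interest yet): B = €3,322.35 − 18·€110.00 = €1,342.35.
Then at r₁ with €110.00/mo: n₂ = −ln(1 − r₁·B/P)/ln(1+r₁) ≈ 14.69 → 15 more payments.
Total paid = 32·€110.00 + €75.76 = €3,595.76; interest = €3,595.76 − €3,322.35 = €273.41.

€273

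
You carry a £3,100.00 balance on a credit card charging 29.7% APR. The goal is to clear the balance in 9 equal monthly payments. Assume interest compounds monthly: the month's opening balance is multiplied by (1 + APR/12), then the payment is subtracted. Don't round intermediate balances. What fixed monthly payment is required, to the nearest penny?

Monthly rate r = 29.7%/12 = 2.475% = 0.02475.
Level-payment amortization: P = B₀·r / (1 − (1+r)^(−n)) = 3100.00·0.02475 / (1 − 1.02475^(−9)).
Denominator 1 − (1+r)^(−9) = 0.197511796.
P = 76.725 / 0.197511796 ≈ 388.46.

£388.46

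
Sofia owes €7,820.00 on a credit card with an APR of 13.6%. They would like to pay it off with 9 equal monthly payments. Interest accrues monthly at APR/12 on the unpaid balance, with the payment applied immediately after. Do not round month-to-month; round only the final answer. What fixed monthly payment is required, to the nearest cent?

€918.87

Monthly rate r = 13.6%/12 = 1.13333% = 0.0113333.
Level-payment amortization: P = B₀·r / (1 − (1+r)^(−n)) = 7820.00·0.0113333 / (1 − 1.01133^(−9)).
Denominator 1 − (1+r)^(−9) = 0.096452259.
P = 88.6267 / 0.096452259 ≈ 918.87.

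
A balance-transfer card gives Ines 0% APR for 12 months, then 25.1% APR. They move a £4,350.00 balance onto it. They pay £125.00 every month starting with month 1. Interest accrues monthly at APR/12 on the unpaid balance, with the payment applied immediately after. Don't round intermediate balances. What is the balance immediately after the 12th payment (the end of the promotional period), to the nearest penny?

£2,850.00

Promo months 1–12 at r₀ = 0%/12 = 0; months 13+ at r₁ = 25.1%/12 = 0.0209167.
After month 12 (no interest yet): B = £4,350.00 − 12·£125.00 = £2,850.00.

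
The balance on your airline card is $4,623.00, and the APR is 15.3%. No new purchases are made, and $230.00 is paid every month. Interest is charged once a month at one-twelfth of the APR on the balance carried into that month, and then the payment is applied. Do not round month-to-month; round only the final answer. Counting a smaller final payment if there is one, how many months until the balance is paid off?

24 months

Monthly rate r = 15.3%/12 = 1.275% = 0.01275.
Recurrence: B ← B·(1+r) − $230.00.
Month 1: interest $58.94; balance after payment $4,451.94.
Month 2: interest $56.76; balance after payment $4,278.71.
Closed form: n = −ln(1 − rB₀/P)/ln(1+r) = −ln(0.74372)/ln(1.01275) ≈ 23.370, so the balance reaches zero during payment 24.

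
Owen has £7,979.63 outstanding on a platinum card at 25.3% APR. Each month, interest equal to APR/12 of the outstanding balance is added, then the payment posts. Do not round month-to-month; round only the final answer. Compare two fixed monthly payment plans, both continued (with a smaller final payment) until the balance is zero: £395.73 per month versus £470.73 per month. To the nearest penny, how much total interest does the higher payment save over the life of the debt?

Monthly rate r = 25.3%/12 = 2.10833% = 0.0210833.
At £395.73/mo: n = ⌈−ln(1 − rB₀/P)/ln(1+r)⌉ = 27 payments (last £212.42); total interest = total paid − £7,979.63 = £2,521.77.
At £470.73/mo: 22 payments (last £92.82); total interest £1,998.52.
Interest saved = £2,521.77 − £1,998.52 = £523.25.

£523.25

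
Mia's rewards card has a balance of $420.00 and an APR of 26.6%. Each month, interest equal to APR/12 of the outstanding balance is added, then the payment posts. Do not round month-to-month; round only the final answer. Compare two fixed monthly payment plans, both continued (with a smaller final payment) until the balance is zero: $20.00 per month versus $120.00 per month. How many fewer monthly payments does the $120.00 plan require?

Monthly rate r = 26.6%/12 = 2.21667% = 0.0221667.
At $20.00/mo: n = ⌈−ln(1 − rB₀/P)/ln(1+r)⌉ = 29 payments (last $11.49); total interest = total paid − $420.00 = $151.49.
At $120.00/mo: 4 payments (last $82.30); total interest $22.30.
Payments saved = 29 − 4 = 25.

25 fewer payments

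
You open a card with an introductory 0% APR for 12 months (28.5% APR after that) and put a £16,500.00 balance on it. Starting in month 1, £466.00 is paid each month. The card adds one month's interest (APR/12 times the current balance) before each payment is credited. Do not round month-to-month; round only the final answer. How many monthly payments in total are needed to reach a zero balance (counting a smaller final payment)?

47 months

Promo months 1–12 at r₀ = 0%/12 = 0; months 13+ at r₁ = 28.5%/12 = 0.02375.
After month 12 (no interest yet): B = £16,500.00 − 12·£466.00 = £10,908.00.
Then at r₁ with £466.00/mo: n₂ = −ln(1 − r₁·B/P)/ln(1+r₁) ≈ 34.58 → 35 more payments.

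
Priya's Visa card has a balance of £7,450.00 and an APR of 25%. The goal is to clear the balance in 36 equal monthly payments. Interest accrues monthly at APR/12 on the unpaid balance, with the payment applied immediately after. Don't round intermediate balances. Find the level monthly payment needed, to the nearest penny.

Monthly rate r = 25%/12 = 2.08333% = 0.0208333.
Level-payment amortization: P = B₀·r / (1 − (1+r)^(−n)) = 7450.00·0.0208333 / (1 − 1.02083^(−36)).
Denominator 1 − (1+r)^(−36) = 0.523979491.
P = 155.208 / 0.523979491 ≈ 296.21.

£296.21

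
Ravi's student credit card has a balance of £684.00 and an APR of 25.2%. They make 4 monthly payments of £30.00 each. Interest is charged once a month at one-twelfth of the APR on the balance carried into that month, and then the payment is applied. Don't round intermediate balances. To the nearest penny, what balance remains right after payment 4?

Monthly rate r = 25.2%/12 = 2.1% = 0.021.
Each month: B ← B·(1+r) − £30.00.
Month 1: interest £14.36; balance after payment £668.36.
Month 2: interest £14.04; balance after payment £652.40.
Month 3: interest £13.70; balance after payment £636.10.
Month 4: interest £13.36; balance after payment £619.46.

£619.46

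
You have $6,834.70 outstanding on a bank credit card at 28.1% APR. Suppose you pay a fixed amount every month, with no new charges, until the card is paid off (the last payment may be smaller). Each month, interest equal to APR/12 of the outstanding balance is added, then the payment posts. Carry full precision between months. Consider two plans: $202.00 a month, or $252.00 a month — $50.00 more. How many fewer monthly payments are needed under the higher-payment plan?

Monthly rate r = 28.1%/12 = 2.34167% = 0.0234167.
At $202.00/mo: n = ⌈−ln(1 − rB₀/P)/ln(1+r)⌉ = 68 payments (last $182.27); total interest = total paid − $6,834.70 = $6,881.57.
At $252.00/mo: 44 payments (last $140.41); total interest $4,141.71.
Payments saved = 68 − 44 = 24.

24 fewer payments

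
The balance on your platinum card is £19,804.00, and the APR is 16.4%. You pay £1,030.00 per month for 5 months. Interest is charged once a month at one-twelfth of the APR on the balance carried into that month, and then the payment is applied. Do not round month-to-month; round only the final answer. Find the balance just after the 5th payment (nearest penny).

£15,902.07

Monthly rate r = 16.4%/12 = 1.36667% = 0.0136667.
Each month: B ← B·(1+r) − £1,030.00.
Month 1: interest £270.65; balance after payment £19,044.65.
Month 2: interest £260.28; balance after payment £18,274.93.
Month 3: interest £249.76; balance after payment £17,494.69.
Month 4: interest £239.09; balance after payment £16,703.78.
Month 5: interest £228.29; balance after payment £15,902.07.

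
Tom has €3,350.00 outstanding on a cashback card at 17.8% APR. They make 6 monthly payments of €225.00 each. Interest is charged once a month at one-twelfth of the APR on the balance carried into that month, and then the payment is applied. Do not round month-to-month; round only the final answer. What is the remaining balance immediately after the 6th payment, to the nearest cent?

Monthly rate r = 17.8%/12 = 1.48333% = 0.0148333.
Each month: B ← B·(1+r) − €225.00.
Month 1: interest €49.69; balance after payment €3,174.69.
Month 2: interest €47.09; balance after payment €2,996.78.
Month 3: interest €44.45; balance after payment €2,816.24.
Month 4: interest €41.77; balance after payment €2,633.01.
Month 5: interest €39.06; balance after payment €2,447.07.
Month 6: interest €36.30; balance after payment €2,258.36.

€2,258.36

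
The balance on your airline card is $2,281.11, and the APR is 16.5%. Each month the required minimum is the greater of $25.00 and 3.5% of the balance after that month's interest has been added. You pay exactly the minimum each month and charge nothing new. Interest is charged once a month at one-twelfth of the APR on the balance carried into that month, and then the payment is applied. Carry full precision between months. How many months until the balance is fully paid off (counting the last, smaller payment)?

90 months

Monthly rate r = 16.5%/12 = 1.375% = 0.01375.
While 3.5% of the post-interest balance exceeds $25.00, each month B ← (B·(1+r))·(1 − 0.035), i.e. B shrinks by the factor (1+r)·0.965 = 0.97827.
This holds for months 1–54. Entering month 55 the balance is $696.45; 3.5% of the post-interest balance is now below $25.00, so the flat $25.00 minimum applies from here.
From month 55 a fixed $25.00 at rate r clears $696.45 in 36 more payments. Total: 54 + 36 = 90 months.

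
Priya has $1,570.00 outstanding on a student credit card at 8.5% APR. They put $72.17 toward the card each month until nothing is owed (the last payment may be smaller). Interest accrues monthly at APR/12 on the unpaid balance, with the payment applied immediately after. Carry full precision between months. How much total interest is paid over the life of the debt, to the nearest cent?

$141.11

Monthly rate r = 8.5%/12 = 0.708333% = 0.00708333.
Payoff takes n = ⌈−ln(1 − rB₀/P)/ln(1+r)⌉ = ⌈23.709⌉ = 24 payments; the last is $51.20.
Total paid = 23·$72.17 + $51.20 = $1,711.11.
Total interest = total paid − principal = $1,711.11 − $1,570.00 = $141.11.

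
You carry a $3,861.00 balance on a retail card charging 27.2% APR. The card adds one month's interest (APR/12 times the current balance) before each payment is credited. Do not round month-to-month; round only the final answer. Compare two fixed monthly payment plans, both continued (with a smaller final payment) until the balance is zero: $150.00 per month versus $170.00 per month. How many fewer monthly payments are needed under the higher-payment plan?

Monthly rate r = 27.2%/12 = 2.26667% = 0.0226667.
At $150.00/mo: n = ⌈−ln(1 − rB₀/P)/ln(1+r)⌉ = 40 payments (last $10.78); total interest = total paid − $3,861.00 = $1,999.78.
At $170.00/mo: 33 payments (last $45.57); total interest $1,624.57.
Payments saved = 40 − 33 = 7.

7 fewer payments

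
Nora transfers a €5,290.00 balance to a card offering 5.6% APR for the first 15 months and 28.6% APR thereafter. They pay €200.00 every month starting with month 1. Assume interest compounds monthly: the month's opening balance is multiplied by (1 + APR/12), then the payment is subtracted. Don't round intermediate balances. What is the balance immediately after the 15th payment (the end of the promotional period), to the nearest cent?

Promo months 1–15 at r₀ = 5.6%/12 = 0.00466667; months 16+ at r₁ = 28.6%/12 = 0.0238333.
After month 15: iterate B ← B·(1+r₀) − €200.00 for 15 months → €2,572.63.

€2,572.63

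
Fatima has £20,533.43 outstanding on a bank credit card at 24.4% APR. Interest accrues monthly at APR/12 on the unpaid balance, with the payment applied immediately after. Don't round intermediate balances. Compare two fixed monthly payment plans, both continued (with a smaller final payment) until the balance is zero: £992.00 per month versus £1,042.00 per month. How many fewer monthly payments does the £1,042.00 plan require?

2 fewer payments

Monthly rate r = 24.4%/12 = 2.03333% = 0.0203333.
At £992.00/mo: n = ⌈−ln(1 − rB₀/P)/ln(1+r)⌉ = 28 payments (last £136.84); total interest = total paid − £20,533.43 = £6,387.41.
At £1,042.00/mo: 26 payments (last £454.62); total interest £5,971.19.
Payments saved = 28 − 26 = 2.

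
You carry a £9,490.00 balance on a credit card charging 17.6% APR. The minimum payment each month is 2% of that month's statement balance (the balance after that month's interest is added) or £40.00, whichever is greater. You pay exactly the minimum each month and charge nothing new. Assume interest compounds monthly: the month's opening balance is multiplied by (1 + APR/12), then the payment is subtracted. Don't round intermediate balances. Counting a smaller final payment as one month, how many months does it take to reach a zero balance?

Monthly rate r = 17.6%/12 = 1.46667% = 0.0146667.
While 2% of the post-interest balance exceeds £40.00, each month B ← (B·(1+r))·(1 − 0.02), i.e. B shrinks by the factor (1+r)·0.98 = 0.99437.
This holds for months 1–279. Entering month 280 the balance is £1,965.93; 2% of the post-interest balance is now below £40.00, so the flat £40.00 minimum applies from here.
From month 280 a fixed £40.00 at rate r clears £1,965.93 in 88 more payments. Total: 279 + 88 = 367 months.

367 months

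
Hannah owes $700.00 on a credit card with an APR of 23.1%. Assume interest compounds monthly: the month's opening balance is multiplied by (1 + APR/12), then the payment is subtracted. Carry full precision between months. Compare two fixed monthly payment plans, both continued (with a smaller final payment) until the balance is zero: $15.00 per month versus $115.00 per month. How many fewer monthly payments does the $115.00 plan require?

Monthly rate r = 23.1%/12 = 1.925% = 0.01925.
At $15.00/mo: n = ⌈−ln(1 − rB₀/P)/ln(1+r)⌉ = 120 payments (last $13.45); total interest = total paid − $700.00 = $1,098.45.
At $115.00/mo: 7 payments (last $61.94); total interest $51.94.
Payments saved = 120 − 7 = 113.

113 fewer payments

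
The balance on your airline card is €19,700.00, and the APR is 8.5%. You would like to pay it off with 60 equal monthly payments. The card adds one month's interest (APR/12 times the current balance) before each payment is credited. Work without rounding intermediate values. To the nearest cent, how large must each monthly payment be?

€404.18

Monthly rate r = 8.5%/12 = 0.708333% = 0.00708333.
Level-payment amortization: P = B₀·r / (1 − (1+r)^(−n)) = 19700.00·0.00708333 / (1 − 1.00708^(−60)).
Denominator 1 − (1+r)^(−60) = 0.345250044.
P = 139.542 / 0.345250044 ≈ 404.18.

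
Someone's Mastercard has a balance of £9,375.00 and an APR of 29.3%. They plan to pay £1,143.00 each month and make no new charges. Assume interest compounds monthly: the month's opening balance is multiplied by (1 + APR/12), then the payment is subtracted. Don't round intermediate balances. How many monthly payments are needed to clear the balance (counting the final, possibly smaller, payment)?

Monthly rate r = 29.3%/12 = 2.44167% = 0.0244167.
Recurrence: B ← B·(1+r) − £1,143.00.
Month 1: interest £228.91; balance after payment £8,460.91.
Month 2: interest £206.59; balance after payment £7,524.49.
Closed form: n = −ln(1 − rB₀/P)/ln(1+r) = −ln(0.79973)/ln(1.02442) ≈ 9.264, so the balance reaches zero during payment 10.

10 payments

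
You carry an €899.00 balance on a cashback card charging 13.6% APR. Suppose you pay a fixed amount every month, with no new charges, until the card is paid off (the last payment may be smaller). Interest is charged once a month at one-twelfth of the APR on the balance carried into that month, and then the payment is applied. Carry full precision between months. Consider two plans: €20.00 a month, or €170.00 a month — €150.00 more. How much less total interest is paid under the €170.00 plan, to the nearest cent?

€331.39

Monthly rate r = 13.6%/12 = 1.13333% = 0.0113333.
At €20.00/mo: n = ⌈−ln(1 − rB₀/P)/ln(1+r)⌉ = 64 payments (last €3.94); total interest = total paid − €899.00 = €364.94.
At €170.00/mo: 6 payments (last €82.55); total interest €33.55.
Interest saved = €364.94 − €33.55 = €331.39.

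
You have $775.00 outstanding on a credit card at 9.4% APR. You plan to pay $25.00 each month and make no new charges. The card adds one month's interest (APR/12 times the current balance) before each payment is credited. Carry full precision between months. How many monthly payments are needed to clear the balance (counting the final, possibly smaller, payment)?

Monthly rate r = 9.4%/12 = 0.783333% = 0.00783333.
Recurrence: B ← B·(1+r) − $25.00.
Month 1: interest $6.07; balance after payment $756.07.
Month 2: interest $5.92; balance after payment $736.99.
Closed form: n = −ln(1 − rB₀/P)/ln(1+r) = −ln(0.75717)/ln(1.00783) ≈ 35.650, so the balance reaches zero during payment 36.

36 months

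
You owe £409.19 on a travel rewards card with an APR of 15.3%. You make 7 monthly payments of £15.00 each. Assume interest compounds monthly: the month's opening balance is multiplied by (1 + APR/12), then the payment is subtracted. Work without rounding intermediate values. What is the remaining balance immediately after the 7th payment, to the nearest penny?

£338.03

Monthly rate r = 15.3%/12 = 1.275% = 0.01275.
Each month: B ← B·(1+r) − £15.00.
Month 1: interest £5.22; balance after payment £399.41.
Month 2: interest £5.09; balance after payment £389.50.
Month 3: interest £4.97; balance after payment £379.47.
Month 4: interest £4.84; balance after payment £369.30.
Month 5: interest £4.71; balance after payment £359.01.
Month 6: interest £4.58; balance after payment £348.59.
Month 7: interest £4.44; balance after payment £338.03.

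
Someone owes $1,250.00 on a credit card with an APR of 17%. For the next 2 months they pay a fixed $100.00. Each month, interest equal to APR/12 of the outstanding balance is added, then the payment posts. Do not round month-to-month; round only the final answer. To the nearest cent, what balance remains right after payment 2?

$1,084.25

Monthly rate r = 17%/12 = 1.41667% = 0.0141667.
Each month: B ← B·(1+r) − $100.00.
Month 1: interest $17.71; balance after payment $1,167.71.
Month 2: interest $16.54; balance after payment $1,084.25.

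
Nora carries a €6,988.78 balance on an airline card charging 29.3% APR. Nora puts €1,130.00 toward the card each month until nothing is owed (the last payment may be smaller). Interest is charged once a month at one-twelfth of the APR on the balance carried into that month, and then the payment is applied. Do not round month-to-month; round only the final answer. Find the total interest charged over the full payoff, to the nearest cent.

€682.07

Monthly rate r = 29.3%/12 = 2.44167% = 0.0244167.
Payoff takes n = ⌈−ln(1 − rB₀/P)/ln(1+r)⌉ = ⌈6.786⌉ = 7 payments; the last is €890.85.
Total paid = 6·€1,130.00 + €890.85 = €7,670.85.
Total interest = total paid − principal = €7,670.85 − €6,988.78 = €682.07.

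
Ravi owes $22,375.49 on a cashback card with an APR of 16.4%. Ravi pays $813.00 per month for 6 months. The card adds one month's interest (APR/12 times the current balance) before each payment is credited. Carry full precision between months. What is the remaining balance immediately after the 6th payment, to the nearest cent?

$19,226.39

Monthly rate r = 16.4%/12 = 1.36667% = 0.0136667.
Each month: B ← B·(1+r) − $813.00.
Month 1: interest $305.80; balance after payment $21,868.29.
Month 2: interest $298.87; balance after payment $21,354.15.
Month 3: interest $291.84; balance after payment $20,833.00.
Month 4: interest $284.72; balance after payment $20,304.71.
Month 5: interest $277.50; balance after payment $19,769.21.
Month 6: interest $270.18; balance after payment $19,226.39.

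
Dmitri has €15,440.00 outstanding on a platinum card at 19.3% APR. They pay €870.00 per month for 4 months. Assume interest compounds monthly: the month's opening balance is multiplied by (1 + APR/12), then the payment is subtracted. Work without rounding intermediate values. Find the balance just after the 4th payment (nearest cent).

€12,892.67

Monthly rate r = 19.3%/12 = 1.60833% = 0.0160833.
Each month: B ← B·(1+r) − €870.00.
Month 1: interest €248.33; balance after payment €14,818.33.
Month 2: interest €238.33; balance after payment €14,186.65.
Month 3: interest €228.17; balance after payment €13,544.82.
Month 4: interest €217.85; balance after payment €12,892.67.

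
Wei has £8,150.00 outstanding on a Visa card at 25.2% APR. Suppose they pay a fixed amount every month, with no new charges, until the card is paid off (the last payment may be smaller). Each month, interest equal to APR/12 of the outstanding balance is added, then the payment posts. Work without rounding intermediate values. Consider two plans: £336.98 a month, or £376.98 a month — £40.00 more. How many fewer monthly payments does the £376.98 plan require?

Monthly rate r = 25.2%/12 = 2.1% = 0.021.
At £336.98/mo: n = ⌈−ln(1 − rB₀/P)/ln(1+r)⌉ = 35 payments (last £40.16); total interest = total paid − £8,150.00 = £3,347.48.
At £376.98/mo: 30 payments (last £44.81); total interest £2,827.23.
Payments saved = 35 − 30 = 5.

5 fewer payments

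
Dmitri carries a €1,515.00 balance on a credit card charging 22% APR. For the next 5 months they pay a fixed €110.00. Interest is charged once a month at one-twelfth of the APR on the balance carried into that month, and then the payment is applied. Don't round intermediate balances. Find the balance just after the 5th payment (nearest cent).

€1,088.52

Monthly rate r = 22%/12 = 1.83333% = 0.0183333.
Each month: B ← B·(1+r) − €110.00.
Month 1: interest €27.77; balance after payment €1,432.78.
Month 2: interest €26.27; balance after payment €1,349.04.
Month 3: interest €24.73; balance after payment €1,263.77.
Month 4: interest €23.17; balance after payment €1,176.94.
Month 5: interest €21.58; balance after payment €1,088.52.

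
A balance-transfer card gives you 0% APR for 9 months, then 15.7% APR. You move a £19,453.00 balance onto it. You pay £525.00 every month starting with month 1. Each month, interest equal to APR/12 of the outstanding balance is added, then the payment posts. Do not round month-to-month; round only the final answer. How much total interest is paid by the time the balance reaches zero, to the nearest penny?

£3,743.92

Promo months 1–9 at r₀ = 0%/12 = 0; months 10+ at r₁ = 15.7%/12 = 0.0130833.
After month 9 (no interest yet): B = £19,453.00 − 9·£525.00 = £14,728.00.
Then at r₁ with £525.00/mo: n₂ = −ln(1 − r₁·B/P)/ln(1+r₁) ≈ 35.18 → 36 more payments.
Total paid = 44·£525.00 + £96.92 = £23,196.92; interest = £23,196.92 − £19,453.00 = £3,743.92.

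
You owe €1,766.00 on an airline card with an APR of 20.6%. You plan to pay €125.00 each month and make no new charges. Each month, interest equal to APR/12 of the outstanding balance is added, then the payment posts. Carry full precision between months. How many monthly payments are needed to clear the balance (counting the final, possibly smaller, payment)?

Monthly rate r = 20.6%/12 = 1.71667% = 0.0171667.
Recurrence: B ← B·(1+r) − €125.00.
Month 1: interest €30.32; balance after payment €1,671.32.
Month 2: interest €28.69; balance after payment €1,575.01.
Closed form: n = −ln(1 − rB₀/P)/ln(1+r) = −ln(0.75747)/ln(1.01717) ≈ 16.319, so the balance reaches zero during payment 17.

17 payments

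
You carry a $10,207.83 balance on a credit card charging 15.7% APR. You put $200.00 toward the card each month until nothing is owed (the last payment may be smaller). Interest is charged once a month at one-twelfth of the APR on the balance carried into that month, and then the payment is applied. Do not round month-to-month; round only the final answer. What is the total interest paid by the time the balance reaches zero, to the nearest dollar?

Monthly rate r = 15.7%/12 = 1.30833% = 0.0130833.
Payoff takes n = ⌈−ln(1 − rB₀/P)/ln(1+r)⌉ = ⌈84.772⌉ = 85 payments; the last is $154.58.
Total paid = 84·$200.00 + $154.58 = $16,954.58.
Total interest = total paid − principal = $16,954.58 − $10,207.83 = $6,746.75.

$6,747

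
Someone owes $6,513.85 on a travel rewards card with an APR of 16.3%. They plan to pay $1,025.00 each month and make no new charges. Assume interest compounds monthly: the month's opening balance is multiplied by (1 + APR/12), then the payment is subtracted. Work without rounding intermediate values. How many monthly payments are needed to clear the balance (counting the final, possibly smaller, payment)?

Monthly rate r = 16.3%/12 = 1.35833% = 0.0135833.
Recurrence: B ← B·(1+r) − $1,025.00.
Month 1: interest $88.48; balance after payment $5,577.33.
Month 2: interest $75.76; balance after payment $4,628.09.
Closed form: n = −ln(1 − rB₀/P)/ln(1+r) = −ln(0.91368)/ln(1.01358) ≈ 6.691, so the balance reaches zero during payment 7.

7 months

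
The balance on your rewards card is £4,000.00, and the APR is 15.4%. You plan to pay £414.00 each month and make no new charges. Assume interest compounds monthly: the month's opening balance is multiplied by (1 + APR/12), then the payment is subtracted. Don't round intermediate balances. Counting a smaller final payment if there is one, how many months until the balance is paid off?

Monthly rate r = 15.4%/12 = 1.28333% = 0.0128333.
Recurrence: B ← B·(1+r) − £414.00.
Month 1: interest £51.33; balance after payment £3,637.33.
Month 2: interest £46.68; balance after payment £3,270.01.
Closed form: n = −ln(1 − rB₀/P)/ln(1+r) = −ln(0.87601)/ln(1.01283) ≈ 10.382, so the balance reaches zero during payment 11.

11 payments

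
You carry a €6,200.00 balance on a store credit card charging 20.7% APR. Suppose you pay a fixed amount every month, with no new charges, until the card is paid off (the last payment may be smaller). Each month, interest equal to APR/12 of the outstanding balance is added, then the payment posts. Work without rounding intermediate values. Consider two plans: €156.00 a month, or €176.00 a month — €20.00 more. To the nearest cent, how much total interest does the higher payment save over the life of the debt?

€924.95

Monthly rate r = 20.7%/12 = 1.725% = 0.01725.
At €156.00/mo: n = ⌈−ln(1 − rB₀/P)/ln(1+r)⌉ = 68 payments (last €101.74); total interest = total paid − €6,200.00 = €4,353.74.
At €176.00/mo: 55 payments (last €124.79); total interest €3,428.79.
Interest saved = €4,353.74 − €3,428.79 = €924.95.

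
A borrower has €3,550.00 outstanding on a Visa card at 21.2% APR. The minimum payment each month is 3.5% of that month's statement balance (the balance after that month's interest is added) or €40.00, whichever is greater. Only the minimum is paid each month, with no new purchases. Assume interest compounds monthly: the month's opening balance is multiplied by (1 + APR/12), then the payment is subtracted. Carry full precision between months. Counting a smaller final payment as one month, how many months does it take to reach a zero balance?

Monthly rate r = 21.2%/12 = 1.76667% = 0.0176667.
While 3.5% of the post-interest balance exceeds €40.00, each month B ← (B·(1+r))·(1 − 0.035), i.e. B shrinks by the factor (1+r)·0.965 = 0.98205.
This holds for months 1–64. Entering month 65 the balance is €1,113.61; 3.5% of the post-interest balance is now below €40.00, so the flat €40.00 minimum applies from here.
From month 65 a fixed €40.00 at rate r clears €1,113.61 in 39 more payments. Total: 64 + 39 = 103 months.

103 months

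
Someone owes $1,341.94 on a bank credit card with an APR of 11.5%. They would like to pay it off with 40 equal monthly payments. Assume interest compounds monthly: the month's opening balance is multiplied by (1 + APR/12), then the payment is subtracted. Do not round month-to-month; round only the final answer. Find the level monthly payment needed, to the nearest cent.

Monthly rate r = 11.5%/12 = 0.958333% = 0.00958333.
Level-payment amortization: P = B₀·r / (1 − (1+r)^(−n)) = 1341.94·0.00958333 / (1 − 1.00958^(−40)).
Denominator 1 − (1+r)^(−40) = 0.317169199.
P = 12.8603 / 0.317169199 ≈ 40.55.

$40.55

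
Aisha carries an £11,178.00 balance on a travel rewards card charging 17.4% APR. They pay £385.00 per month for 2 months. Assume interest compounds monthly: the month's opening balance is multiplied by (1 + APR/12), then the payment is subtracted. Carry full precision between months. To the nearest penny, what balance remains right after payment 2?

£10,728.93

Monthly rate r = 17.4%/12 = 1.45% = 0.0145.
Each month: B ← B·(1+r) − £385.00.
Month 1: interest £162.08; balance after payment £10,955.08.
Month 2: interest £158.85; balance after payment £10,728.93.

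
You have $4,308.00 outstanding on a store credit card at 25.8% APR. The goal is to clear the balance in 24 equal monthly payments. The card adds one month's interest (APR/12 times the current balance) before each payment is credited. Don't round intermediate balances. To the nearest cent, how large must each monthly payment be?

Monthly rate r = 25.8%/12 = 2.15% = 0.0215.
Level-payment amortization: P = B₀·r / (1 − (1+r)^(−n)) = 4308.00·0.0215 / (1 − 1.0215^(−24)).
Denominator 1 − (1+r)^(−24) = 0.399823348.
P = 92.622 / 0.399823348 ≈ 231.66.

$231.66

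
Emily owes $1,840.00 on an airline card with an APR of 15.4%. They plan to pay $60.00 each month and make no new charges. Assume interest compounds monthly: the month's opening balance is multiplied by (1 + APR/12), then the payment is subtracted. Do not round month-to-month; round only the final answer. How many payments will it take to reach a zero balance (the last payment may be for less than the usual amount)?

40 months

Monthly rate r = 15.4%/12 = 1.28333% = 0.0128333.
Recurrence: B ← B·(1+r) − $60.00.
Month 1: interest $23.61; balance after payment $1,803.61.
Month 2: interest $23.15; balance after payment $1,766.76.
Closed form: n = −ln(1 − rB₀/P)/ln(1+r) = −ln(0.60644)/ln(1.01283) ≈ 39.222, so the balance reaches zero during payment 40.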